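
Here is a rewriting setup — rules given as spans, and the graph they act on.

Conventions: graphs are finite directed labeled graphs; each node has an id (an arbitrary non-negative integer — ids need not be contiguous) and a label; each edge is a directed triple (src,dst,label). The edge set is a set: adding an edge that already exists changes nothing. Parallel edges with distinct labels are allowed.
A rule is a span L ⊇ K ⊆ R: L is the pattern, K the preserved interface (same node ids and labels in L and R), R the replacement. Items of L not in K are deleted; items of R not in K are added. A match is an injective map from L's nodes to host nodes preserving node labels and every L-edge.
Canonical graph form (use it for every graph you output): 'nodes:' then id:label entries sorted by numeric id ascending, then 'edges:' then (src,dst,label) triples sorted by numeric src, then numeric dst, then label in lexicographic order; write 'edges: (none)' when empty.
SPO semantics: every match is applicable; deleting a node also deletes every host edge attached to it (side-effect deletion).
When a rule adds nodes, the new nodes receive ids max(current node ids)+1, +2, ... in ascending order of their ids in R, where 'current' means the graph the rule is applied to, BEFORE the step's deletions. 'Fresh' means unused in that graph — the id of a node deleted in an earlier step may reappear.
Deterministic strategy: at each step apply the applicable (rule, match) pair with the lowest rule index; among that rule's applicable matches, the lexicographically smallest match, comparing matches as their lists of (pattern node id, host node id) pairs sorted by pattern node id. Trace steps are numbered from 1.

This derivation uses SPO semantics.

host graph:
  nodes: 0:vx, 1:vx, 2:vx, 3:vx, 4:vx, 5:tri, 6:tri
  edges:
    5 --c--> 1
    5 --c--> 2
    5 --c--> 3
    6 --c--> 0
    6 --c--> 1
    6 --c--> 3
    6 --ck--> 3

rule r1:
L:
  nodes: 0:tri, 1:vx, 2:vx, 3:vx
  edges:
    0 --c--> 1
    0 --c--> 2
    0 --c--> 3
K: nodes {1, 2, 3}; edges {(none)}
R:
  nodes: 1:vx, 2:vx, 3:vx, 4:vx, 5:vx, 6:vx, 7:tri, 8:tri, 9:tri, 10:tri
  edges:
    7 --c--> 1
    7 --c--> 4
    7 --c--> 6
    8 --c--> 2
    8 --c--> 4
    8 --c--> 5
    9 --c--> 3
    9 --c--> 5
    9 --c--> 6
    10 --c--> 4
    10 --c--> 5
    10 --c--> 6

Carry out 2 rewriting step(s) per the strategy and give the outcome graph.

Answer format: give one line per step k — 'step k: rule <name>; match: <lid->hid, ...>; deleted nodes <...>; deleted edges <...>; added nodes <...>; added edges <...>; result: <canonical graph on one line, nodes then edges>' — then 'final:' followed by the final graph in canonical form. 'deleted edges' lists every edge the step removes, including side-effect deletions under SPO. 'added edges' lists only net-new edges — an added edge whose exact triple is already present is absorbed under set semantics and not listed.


step 1: rule r1; match: 0->5, 1->1, 2->2, 3->3; deleted nodes 5; deleted edges (5,1,c); (5,2,c); (5,3,c); added nodes 7, 8, 9, 10, 11, 12, 13; added edges (10,1,c); (10,7,c); (10,9,c); (11,2,c); (11,7,c); (11,8,c); (12,3,c); (12,8,c); (12,9,c); (13,7,c); (13,8,c); (13,9,c); result: nodes: 0:vx, 1:vx, 2:vx, 3:vx, 4:vx, 6:tri, 7:vx, 8:vx, 9:vx, 10:tri, 11:tri, 12:tri, 13:tri edges: (6,0,c); (6,1,c); (6,3,c); (6,3,ck); (10,1,c); (10,7,c); (10,9,c); (11,2,c); (11,7,c); (11,8,c); (12,3,c); (12,8,c); (12,9,c); (13,7,c); (13,8,c); (13,9,c)
step 2: rule r1; match: 0->6, 1->0, 2->1, 3->3; deleted nodes 6; deleted edges (6,0,c); (6,1,c); (6,3,c); (6,3,ck); added nodes 14, 15, 16, 17, 18, 19, 20; added edges (17,0,c); (17,14,c); (17,16,c); (18,1,c); (18,14,c); (18,15,c); (19,3,c); (19,15,c); (19,16,c); (20,14,c); (20,15,c); (20,16,c); result: nodes: 0:vx, 1:vx, 2:vx, 3:vx, 4:vx, 7:vx, 8:vx, 9:vx, 10:tri, 11:tri, 12:tri, 13:tri, 14:vx, 15:vx, 16:vx, 17:tri, 18:tri, 19:tri, 20:tri edges: (10,1,c); (10,7,c); (10,9,c); (11,2,c); (11,7,c); (11,8,c); (12,3,c); (12,8,c); (12,9,c); (13,7,c); (13,8,c); (13,9,c); (17,0,c); (17,14,c); (17,16,c); (18,1,c); (18,14,c); (18,15,c); (19,3,c); (19,15,c); (19,16,c); (20,14,c); (20,15,c); (20,16,c)
final:
nodes: 0:vx, 1:vx, 2:vx, 3:vx, 4:vx, 7:vx, 8:vx, 9:vx, 10:tri, 11:tri, 12:tri, 13:tri, 14:vx, 15:vx, 16:vx, 17:tri, 18:tri, 19:tri, 20:tri
edges: (10,1,c); (10,7,c); (10,9,c); (11,2,c); (11,7,c); (11,8,c); (12,3,c); (12,8,c); (12,9,c); (13,7,c); (13,8,c); (13,9,c); (17,0,c); (17,14,c); (17,16,c); (18,1,c); (18,14,c); (18,15,c); (19,3,c); (19,15,c); (19,16,c); (20,14,c); (20,15,c); (20,16,c)


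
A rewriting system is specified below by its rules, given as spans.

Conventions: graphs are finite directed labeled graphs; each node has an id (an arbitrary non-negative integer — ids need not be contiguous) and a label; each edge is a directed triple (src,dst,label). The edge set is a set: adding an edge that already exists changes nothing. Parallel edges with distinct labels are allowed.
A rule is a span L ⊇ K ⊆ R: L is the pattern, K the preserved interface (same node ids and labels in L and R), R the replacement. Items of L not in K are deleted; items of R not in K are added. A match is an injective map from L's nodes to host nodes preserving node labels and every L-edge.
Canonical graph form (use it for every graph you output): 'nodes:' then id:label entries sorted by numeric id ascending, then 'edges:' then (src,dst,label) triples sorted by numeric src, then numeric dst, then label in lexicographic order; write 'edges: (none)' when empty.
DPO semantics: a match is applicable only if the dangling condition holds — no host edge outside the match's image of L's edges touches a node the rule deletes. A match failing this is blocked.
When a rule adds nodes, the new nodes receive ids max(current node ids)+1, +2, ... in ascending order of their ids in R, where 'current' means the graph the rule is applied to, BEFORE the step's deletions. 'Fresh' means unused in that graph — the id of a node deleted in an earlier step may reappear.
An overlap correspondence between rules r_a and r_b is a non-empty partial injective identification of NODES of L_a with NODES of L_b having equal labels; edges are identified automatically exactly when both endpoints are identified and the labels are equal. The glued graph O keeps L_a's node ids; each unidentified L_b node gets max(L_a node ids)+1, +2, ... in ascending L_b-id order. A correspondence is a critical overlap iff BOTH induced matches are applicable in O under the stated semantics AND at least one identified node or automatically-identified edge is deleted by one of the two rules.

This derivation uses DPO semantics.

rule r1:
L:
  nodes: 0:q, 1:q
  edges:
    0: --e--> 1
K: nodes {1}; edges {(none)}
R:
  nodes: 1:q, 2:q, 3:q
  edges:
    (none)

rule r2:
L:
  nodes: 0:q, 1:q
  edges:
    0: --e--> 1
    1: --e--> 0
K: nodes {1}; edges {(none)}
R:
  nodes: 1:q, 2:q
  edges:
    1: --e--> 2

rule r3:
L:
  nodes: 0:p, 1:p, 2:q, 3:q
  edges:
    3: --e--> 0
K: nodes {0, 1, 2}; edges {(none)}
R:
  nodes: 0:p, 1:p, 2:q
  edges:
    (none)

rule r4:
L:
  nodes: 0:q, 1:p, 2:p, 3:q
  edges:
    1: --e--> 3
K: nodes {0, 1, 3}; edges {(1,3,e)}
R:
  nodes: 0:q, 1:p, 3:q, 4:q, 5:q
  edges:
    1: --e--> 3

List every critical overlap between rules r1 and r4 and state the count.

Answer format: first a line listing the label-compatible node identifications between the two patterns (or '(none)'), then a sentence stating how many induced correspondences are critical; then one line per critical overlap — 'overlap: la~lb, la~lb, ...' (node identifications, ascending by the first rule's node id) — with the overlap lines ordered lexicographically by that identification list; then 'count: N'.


label-compatible node identifications between L(r1) and L(r4): 0~0, 0~3, 1~0, 1~3
2 of the induced correspondences are critical overlaps of r1 and r4.
overlap: 0~0
overlap: 0~0, 1~3
count: 2


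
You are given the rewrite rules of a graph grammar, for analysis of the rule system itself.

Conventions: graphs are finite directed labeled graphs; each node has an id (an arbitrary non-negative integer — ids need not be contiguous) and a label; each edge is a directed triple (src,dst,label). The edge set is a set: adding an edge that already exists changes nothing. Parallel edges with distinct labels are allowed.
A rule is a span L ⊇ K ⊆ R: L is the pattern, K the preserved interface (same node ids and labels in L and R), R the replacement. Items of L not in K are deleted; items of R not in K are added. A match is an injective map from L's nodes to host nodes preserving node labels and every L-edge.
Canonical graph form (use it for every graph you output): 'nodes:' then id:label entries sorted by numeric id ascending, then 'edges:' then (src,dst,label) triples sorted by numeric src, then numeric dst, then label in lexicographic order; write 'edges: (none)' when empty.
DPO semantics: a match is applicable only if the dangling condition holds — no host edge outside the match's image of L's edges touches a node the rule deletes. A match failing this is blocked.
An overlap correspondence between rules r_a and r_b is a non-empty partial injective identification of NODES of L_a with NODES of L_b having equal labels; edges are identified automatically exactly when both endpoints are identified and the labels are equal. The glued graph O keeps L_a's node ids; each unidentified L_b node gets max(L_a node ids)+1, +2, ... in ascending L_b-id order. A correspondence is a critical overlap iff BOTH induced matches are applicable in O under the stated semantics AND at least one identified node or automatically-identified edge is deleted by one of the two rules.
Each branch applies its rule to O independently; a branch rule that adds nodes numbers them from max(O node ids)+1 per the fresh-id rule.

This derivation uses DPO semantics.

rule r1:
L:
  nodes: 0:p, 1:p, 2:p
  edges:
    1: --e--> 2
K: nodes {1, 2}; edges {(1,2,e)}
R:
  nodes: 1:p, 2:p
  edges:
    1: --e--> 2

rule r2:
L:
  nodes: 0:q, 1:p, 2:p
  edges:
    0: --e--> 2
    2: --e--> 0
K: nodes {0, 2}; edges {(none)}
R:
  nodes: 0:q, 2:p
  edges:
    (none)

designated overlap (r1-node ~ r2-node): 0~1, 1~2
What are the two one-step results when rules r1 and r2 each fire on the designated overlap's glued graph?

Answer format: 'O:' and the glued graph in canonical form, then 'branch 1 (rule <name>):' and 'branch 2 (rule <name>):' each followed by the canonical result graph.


O:
nodes: 0:p, 1:p, 2:p, 3:q
edges: (1,2,e); (1,3,e); (3,1,e)
branch 1 (rule r1):
nodes: 1:p, 2:p, 3:q
edges: (1,2,e); (1,3,e); (3,1,e)
branch 2 (rule r2):
nodes: 1:p, 2:p, 3:q
edges: (1,2,e)


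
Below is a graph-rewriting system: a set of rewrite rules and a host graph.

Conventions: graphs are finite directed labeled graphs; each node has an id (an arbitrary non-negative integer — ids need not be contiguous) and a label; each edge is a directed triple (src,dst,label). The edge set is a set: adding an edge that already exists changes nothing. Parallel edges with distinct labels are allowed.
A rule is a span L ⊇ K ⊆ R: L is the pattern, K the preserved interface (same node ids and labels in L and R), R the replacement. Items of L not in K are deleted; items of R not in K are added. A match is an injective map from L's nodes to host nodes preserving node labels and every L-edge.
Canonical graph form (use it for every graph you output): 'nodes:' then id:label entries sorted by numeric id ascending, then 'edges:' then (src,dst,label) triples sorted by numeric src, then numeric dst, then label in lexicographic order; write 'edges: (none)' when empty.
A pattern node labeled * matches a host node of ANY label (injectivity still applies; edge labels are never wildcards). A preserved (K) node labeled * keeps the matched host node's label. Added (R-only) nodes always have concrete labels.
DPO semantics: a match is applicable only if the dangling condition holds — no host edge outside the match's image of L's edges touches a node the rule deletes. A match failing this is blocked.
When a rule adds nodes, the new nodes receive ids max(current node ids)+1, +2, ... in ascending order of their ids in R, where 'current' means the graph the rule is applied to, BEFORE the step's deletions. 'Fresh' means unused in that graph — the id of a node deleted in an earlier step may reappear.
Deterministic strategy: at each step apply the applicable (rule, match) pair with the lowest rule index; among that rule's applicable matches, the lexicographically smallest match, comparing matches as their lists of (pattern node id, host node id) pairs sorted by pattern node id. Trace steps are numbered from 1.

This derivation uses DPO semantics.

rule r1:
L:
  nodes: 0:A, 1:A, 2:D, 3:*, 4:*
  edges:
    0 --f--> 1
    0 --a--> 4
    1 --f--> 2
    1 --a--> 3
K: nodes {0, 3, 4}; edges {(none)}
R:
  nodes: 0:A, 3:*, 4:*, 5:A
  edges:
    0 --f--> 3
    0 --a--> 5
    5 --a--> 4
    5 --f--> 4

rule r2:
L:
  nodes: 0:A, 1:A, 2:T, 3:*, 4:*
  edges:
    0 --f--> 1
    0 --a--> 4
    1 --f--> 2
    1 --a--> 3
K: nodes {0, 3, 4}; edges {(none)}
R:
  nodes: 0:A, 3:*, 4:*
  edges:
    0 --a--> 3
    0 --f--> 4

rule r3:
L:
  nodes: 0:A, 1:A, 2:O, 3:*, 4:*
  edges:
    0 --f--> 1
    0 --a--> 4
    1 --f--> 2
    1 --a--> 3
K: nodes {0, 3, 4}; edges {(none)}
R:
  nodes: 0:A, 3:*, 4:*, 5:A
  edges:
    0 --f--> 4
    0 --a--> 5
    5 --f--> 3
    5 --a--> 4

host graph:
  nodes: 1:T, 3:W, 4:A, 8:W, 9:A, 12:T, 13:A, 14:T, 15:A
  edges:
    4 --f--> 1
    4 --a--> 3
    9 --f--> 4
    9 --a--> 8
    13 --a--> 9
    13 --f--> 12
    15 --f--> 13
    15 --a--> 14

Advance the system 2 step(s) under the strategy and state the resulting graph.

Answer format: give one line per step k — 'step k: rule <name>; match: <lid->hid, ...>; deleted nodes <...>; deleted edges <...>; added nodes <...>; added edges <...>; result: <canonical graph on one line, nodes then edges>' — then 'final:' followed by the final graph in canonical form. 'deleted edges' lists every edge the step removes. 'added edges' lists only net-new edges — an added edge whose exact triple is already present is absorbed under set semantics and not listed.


step 1: rule r2; match: 0->9, 1->4, 2->1, 3->3, 4->8; deleted nodes 1, 4; deleted edges (4,1,f); (4,3,a); (9,4,f); (9,8,a); added nodes (none); added edges (9,3,a); (9,8,f); result: nodes: 3:W, 8:W, 9:A, 12:T, 13:A, 14:T, 15:A edges: (9,3,a); (9,8,f); (13,9,a); (13,12,f); (15,13,f); (15,14,a)
step 2: rule r2; match: 0->15, 1->13, 2->12, 3->9, 4->14; deleted nodes 12, 13; deleted edges (13,9,a); (13,12,f); (15,13,f); (15,14,a); added nodes (none); added edges (15,9,a); (15,14,f); result: nodes: 3:W, 8:W, 9:A, 14:T, 15:A edges: (9,3,a); (9,8,f); (15,9,a); (15,14,f)
final:
nodes: 3:W, 8:W, 9:A, 14:T, 15:A
edges: (9,3,a); (9,8,f); (15,9,a); (15,14,f)


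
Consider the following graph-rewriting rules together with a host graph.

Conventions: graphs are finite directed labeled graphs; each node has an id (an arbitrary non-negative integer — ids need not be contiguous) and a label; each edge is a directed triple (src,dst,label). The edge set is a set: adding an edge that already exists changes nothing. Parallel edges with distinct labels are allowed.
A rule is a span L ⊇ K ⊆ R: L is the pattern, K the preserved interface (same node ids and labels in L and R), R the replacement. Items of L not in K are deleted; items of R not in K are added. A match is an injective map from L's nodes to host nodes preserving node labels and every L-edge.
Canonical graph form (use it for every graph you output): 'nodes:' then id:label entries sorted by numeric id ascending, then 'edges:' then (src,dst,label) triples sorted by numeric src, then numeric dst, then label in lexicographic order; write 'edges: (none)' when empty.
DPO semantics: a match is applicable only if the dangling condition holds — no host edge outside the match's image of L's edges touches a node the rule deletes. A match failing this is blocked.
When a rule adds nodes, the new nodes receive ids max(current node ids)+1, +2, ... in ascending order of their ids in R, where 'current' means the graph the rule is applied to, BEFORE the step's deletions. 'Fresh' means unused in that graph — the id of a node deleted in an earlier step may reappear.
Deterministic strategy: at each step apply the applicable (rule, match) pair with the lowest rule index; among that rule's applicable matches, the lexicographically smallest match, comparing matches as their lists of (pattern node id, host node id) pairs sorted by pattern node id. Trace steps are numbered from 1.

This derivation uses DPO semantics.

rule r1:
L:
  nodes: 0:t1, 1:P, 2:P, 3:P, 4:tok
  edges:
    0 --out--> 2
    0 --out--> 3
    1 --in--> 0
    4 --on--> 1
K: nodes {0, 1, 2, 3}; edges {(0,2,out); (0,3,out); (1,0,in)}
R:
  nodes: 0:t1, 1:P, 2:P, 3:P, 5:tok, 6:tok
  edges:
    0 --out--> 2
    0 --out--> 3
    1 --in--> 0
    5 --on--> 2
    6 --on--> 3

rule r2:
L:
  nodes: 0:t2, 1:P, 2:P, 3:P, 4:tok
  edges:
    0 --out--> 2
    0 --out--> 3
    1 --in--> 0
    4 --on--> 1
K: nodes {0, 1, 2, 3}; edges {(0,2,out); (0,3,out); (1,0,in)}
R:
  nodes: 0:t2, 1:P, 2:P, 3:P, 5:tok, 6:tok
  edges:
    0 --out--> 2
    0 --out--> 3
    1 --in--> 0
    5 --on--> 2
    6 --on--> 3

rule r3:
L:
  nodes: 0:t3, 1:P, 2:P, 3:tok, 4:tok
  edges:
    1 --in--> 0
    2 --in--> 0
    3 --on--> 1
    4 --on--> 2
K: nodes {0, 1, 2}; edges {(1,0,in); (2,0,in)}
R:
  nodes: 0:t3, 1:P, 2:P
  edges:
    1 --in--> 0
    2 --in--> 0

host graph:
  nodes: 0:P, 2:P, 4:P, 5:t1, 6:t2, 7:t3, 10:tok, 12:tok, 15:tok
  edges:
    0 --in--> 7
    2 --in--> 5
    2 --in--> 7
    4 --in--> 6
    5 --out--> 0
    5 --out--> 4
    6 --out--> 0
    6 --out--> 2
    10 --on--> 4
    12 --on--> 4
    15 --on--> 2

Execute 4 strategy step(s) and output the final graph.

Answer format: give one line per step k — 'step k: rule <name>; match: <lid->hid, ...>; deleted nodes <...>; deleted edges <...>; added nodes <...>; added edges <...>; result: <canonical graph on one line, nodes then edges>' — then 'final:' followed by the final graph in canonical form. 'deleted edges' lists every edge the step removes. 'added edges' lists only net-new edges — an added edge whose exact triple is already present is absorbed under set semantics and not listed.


step 1: rule r1; match: 0->5, 1->2, 2->0, 3->4, 4->15; deleted nodes 15; deleted edges (15,2,on); added nodes 16, 17; added edges (16,0,on); (17,4,on); result: nodes: 0:P, 2:P, 4:P, 5:t1, 6:t2, 7:t3, 10:tok, 12:tok, 16:tok, 17:tok edges: (0,7,in); (2,5,in); (2,7,in); (4,6,in); (5,0,out); (5,4,out); (6,0,out); (6,2,out); (10,4,on); (12,4,on); (16,0,on); (17,4,on)
step 2: rule r2; match: 0->6, 1->4, 2->0, 3->2, 4->10; deleted nodes 10; deleted edges (10,4,on); added nodes 18, 19; added edges (18,0,on); (19,2,on); result: nodes: 0:P, 2:P, 4:P, 5:t1, 6:t2, 7:t3, 12:tok, 16:tok, 17:tok, 18:tok, 19:tok edges: (0,7,in); (2,5,in); (2,7,in); (4,6,in); (5,0,out); (5,4,out); (6,0,out); (6,2,out); (12,4,on); (16,0,on); (17,4,on); (18,0,on); (19,2,on)
step 3: rule r1; match: 0->5, 1->2, 2->0, 3->4, 4->19; deleted nodes 19; deleted edges (19,2,on); added nodes 20, 21; added edges (20,0,on); (21,4,on); result: nodes: 0:P, 2:P, 4:P, 5:t1, 6:t2, 7:t3, 12:tok, 16:tok, 17:tok, 18:tok, 20:tok, 21:tok edges: (0,7,in); (2,5,in); (2,7,in); (4,6,in); (5,0,out); (5,4,out); (6,0,out); (6,2,out); (12,4,on); (16,0,on); (17,4,on); (18,0,on); (20,0,on); (21,4,on)
step 4: rule r2; match: 0->6, 1->4, 2->0, 3->2, 4->12; deleted nodes 12; deleted edges (12,4,on); added nodes 22, 23; added edges (22,0,on); (23,2,on); result: nodes: 0:P, 2:P, 4:P, 5:t1, 6:t2, 7:t3, 16:tok, 17:tok, 18:tok, 20:tok, 21:tok, 22:tok, 23:tok edges: (0,7,in); (2,5,in); (2,7,in); (4,6,in); (5,0,out); (5,4,out); (6,0,out); (6,2,out); (16,0,on); (17,4,on); (18,0,on); (20,0,on); (21,4,on); (22,0,on); (23,2,on)
final:
nodes: 0:P, 2:P, 4:P, 5:t1, 6:t2, 7:t3, 16:tok, 17:tok, 18:tok, 20:tok, 21:tok, 22:tok, 23:tok
edges: (0,7,in); (2,5,in); (2,7,in); (4,6,in); (5,0,out); (5,4,out); (6,0,out); (6,2,out); (16,0,on); (17,4,on); (18,0,on); (20,0,on); (21,4,on); (22,0,on); (23,2,on)


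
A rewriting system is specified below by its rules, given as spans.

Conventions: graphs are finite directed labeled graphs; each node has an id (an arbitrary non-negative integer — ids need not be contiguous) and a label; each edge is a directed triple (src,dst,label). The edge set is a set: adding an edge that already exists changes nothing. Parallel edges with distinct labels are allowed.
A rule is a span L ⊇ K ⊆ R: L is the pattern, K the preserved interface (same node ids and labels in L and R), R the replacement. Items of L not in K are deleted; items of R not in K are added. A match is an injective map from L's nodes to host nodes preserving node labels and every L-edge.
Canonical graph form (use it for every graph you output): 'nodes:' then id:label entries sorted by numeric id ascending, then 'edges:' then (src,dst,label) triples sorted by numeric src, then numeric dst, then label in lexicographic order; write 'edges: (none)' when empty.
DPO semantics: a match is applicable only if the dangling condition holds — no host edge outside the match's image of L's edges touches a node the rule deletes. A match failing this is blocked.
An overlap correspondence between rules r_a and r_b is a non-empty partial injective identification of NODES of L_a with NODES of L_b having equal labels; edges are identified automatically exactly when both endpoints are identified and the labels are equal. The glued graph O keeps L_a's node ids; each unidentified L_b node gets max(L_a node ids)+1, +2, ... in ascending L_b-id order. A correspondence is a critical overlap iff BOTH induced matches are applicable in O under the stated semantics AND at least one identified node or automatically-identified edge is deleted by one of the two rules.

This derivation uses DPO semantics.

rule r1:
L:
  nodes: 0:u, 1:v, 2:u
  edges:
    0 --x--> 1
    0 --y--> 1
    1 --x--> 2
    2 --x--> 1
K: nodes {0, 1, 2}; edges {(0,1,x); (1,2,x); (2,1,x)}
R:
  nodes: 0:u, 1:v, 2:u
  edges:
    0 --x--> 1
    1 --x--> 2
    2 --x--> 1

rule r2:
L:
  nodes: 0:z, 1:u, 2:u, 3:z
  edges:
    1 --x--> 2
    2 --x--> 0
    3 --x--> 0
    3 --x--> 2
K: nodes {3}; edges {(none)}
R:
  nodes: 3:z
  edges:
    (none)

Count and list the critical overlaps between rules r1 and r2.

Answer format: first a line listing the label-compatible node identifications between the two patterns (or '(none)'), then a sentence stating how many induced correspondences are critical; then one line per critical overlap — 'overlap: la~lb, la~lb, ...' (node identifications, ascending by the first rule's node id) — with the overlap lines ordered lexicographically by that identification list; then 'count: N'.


label-compatible node identifications between L(r1) and L(r2): 0~1, 0~2, 2~1, 2~2
0 of the induced correspondences are critical overlaps of r1 and r2.
count: 0


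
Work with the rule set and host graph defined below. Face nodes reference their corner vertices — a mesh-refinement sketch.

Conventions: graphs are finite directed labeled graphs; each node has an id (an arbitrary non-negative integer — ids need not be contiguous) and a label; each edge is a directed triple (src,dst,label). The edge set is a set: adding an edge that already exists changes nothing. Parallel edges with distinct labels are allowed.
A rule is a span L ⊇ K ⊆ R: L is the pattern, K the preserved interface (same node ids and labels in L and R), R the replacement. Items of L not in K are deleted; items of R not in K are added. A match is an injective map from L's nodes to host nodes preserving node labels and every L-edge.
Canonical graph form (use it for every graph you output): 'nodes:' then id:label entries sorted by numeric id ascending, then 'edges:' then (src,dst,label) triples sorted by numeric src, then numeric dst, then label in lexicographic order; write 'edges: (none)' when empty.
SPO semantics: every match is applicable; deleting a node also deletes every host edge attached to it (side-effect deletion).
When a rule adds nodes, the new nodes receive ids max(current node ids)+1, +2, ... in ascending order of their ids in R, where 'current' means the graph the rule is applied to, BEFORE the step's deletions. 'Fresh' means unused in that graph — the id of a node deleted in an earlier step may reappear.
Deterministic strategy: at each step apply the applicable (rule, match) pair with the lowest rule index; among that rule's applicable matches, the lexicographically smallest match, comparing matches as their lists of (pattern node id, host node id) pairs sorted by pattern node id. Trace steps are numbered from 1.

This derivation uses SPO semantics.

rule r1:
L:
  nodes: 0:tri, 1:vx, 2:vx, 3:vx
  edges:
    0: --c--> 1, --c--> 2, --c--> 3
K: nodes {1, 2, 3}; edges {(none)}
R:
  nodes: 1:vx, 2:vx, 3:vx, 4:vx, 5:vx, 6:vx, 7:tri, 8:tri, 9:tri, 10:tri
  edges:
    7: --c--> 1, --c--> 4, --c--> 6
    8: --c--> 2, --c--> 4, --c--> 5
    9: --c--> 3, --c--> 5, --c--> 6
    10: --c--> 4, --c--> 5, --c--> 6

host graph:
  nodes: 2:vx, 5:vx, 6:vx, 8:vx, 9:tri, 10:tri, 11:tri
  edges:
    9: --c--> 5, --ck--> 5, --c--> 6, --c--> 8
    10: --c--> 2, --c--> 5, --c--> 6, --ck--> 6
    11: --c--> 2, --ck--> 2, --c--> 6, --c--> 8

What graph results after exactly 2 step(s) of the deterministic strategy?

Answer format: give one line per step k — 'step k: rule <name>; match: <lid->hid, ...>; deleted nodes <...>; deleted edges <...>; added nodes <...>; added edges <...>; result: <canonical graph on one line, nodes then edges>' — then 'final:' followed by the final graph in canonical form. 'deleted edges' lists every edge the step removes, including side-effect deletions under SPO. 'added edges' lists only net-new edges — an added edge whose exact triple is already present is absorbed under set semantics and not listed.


step 1: rule r1; match: 0->9, 1->5, 2->6, 3->8; deleted nodes 9; deleted edges (9,5,c); (9,5,ck); (9,6,c); (9,8,c); added nodes 12, 13, 14, 15, 16, 17, 18; added edges (15,5,c); (15,12,c); (15,14,c); (16,6,c); (16,12,c); (16,13,c); (17,8,c); (17,13,c); (17,14,c); (18,12,c); (18,13,c); (18,14,c); result: nodes: 2:vx, 5:vx, 6:vx, 8:vx, 10:tri, 11:tri, 12:vx, 13:vx, 14:vx, 15:tri, 16:tri, 17:tri, 18:tri edges: (10,2,c); (10,5,c); (10,6,c); (10,6,ck); (11,2,c); (11,2,ck); (11,6,c); (11,8,c); (15,5,c); (15,12,c); (15,14,c); (16,6,c); (16,12,c); (16,13,c); (17,8,c); (17,13,c); (17,14,c); (18,12,c); (18,13,c); (18,14,c)
step 2: rule r1; match: 0->10, 1->2, 2->5, 3->6; deleted nodes 10; deleted edges (10,2,c); (10,5,c); (10,6,c); (10,6,ck); added nodes 19, 20, 21, 22, 23, 24, 25; added edges (22,2,c); (22,19,c); (22,21,c); (23,5,c); (23,19,c); (23,20,c); (24,6,c); (24,20,c); (24,21,c); (25,19,c); (25,20,c); (25,21,c); result: nodes: 2:vx, 5:vx, 6:vx, 8:vx, 11:tri, 12:vx, 13:vx, 14:vx, 15:tri, 16:tri, 17:tri, 18:tri, 19:vx, 20:vx, 21:vx, 22:tri, 23:tri, 24:tri, 25:tri edges: (11,2,c); (11,2,ck); (11,6,c); (11,8,c); (15,5,c); (15,12,c); (15,14,c); (16,6,c); (16,12,c); (16,13,c); (17,8,c); (17,13,c); (17,14,c); (18,12,c); (18,13,c); (18,14,c); (22,2,c); (22,19,c); (22,21,c); (23,5,c); (23,19,c); (23,20,c); (24,6,c); (24,20,c); (24,21,c); (25,19,c); (25,20,c); (25,21,c)
final:
nodes: 2:vx, 5:vx, 6:vx, 8:vx, 11:tri, 12:vx, 13:vx, 14:vx, 15:tri, 16:tri, 17:tri, 18:tri, 19:vx, 20:vx, 21:vx, 22:tri, 23:tri, 24:tri, 25:tri
edges: (11,2,c); (11,2,ck); (11,6,c); (11,8,c); (15,5,c); (15,12,c); (15,14,c); (16,6,c); (16,12,c); (16,13,c); (17,8,c); (17,13,c); (17,14,c); (18,12,c); (18,13,c); (18,14,c); (22,2,c); (22,19,c); (22,21,c); (23,5,c); (23,19,c); (23,20,c); (24,6,c); (24,20,c); (24,21,c); (25,19,c); (25,20,c); (25,21,c)


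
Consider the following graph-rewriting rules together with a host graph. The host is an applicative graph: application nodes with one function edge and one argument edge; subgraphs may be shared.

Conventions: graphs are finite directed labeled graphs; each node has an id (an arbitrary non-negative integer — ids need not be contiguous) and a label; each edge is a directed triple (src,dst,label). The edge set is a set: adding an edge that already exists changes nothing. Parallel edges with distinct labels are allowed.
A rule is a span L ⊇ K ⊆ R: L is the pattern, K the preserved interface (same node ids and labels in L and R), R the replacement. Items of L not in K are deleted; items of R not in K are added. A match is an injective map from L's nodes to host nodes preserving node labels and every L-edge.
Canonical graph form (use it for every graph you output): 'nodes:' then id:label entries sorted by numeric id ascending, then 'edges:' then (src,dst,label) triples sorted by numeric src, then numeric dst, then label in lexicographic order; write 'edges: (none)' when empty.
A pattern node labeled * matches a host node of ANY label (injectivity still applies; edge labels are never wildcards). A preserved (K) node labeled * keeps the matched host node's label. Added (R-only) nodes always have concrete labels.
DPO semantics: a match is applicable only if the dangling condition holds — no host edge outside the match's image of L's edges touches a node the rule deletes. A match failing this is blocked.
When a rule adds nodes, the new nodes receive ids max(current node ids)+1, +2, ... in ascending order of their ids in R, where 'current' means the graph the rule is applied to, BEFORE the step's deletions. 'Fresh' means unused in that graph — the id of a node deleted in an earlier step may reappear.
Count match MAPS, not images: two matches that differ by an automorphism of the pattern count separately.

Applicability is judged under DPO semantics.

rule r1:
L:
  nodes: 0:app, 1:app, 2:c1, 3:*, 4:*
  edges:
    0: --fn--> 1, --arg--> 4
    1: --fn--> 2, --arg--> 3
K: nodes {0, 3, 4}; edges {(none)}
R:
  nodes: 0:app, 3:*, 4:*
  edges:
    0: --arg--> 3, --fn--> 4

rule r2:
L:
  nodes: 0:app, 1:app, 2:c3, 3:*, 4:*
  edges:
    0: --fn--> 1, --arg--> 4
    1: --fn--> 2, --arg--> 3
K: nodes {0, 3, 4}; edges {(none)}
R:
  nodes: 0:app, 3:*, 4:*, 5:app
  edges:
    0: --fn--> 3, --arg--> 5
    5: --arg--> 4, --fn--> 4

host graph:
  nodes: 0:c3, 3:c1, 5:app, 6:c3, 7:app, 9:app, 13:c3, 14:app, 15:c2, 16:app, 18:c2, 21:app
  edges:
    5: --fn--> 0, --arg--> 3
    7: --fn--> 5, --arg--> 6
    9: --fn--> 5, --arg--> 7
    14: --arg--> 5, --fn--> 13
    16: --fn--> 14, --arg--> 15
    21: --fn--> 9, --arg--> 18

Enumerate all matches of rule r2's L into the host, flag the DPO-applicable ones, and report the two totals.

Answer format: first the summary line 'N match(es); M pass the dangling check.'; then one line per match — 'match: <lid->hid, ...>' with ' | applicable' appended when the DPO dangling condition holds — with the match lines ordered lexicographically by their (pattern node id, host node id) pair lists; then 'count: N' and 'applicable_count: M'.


3 match(es); 1 pass the dangling check.
match: 0->7, 1->5, 2->0, 3->3, 4->6
match: 0->9, 1->5, 2->0, 3->3, 4->7
match: 0->16, 1->14, 2->13, 3->5, 4->15 | applicable
count: 3
applicable_count: 1


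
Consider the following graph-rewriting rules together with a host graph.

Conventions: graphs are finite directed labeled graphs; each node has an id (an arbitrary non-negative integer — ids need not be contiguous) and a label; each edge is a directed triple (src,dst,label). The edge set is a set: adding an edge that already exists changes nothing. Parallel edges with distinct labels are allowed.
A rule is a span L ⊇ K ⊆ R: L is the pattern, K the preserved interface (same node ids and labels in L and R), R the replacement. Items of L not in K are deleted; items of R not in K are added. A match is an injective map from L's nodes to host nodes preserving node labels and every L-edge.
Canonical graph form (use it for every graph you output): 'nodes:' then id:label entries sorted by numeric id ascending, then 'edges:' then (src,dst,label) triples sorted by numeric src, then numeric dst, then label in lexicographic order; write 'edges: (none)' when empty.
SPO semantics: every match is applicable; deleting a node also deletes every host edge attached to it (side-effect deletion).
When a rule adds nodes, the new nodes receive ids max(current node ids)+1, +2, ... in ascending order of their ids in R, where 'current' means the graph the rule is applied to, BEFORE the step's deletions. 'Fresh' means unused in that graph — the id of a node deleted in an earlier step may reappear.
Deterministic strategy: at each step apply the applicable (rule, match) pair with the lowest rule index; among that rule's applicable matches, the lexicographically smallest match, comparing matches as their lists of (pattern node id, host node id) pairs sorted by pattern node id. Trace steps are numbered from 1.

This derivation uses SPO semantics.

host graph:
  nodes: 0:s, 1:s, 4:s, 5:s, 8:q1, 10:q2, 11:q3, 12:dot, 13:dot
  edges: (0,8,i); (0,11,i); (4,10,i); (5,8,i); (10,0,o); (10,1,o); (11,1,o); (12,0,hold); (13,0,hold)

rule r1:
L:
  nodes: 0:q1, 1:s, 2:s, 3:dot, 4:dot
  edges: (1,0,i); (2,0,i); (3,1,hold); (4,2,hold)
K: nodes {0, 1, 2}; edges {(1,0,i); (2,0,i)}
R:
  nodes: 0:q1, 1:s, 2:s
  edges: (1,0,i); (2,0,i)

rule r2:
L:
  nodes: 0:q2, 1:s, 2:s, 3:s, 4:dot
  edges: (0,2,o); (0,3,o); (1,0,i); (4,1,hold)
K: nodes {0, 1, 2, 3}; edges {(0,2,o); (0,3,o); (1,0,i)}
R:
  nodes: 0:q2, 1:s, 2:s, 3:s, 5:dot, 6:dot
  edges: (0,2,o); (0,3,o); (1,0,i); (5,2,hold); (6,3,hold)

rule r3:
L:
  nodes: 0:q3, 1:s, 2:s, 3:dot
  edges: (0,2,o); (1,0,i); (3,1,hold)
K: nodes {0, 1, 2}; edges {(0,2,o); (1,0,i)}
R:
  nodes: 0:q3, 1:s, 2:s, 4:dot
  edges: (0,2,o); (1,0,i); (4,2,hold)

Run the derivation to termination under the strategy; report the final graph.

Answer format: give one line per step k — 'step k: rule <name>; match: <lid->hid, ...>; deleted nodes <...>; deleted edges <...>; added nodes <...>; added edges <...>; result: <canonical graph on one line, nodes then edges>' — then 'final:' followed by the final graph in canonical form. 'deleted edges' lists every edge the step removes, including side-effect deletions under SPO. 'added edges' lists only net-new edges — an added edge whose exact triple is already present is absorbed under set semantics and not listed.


step 1: rule r3; match: 0->11, 1->0, 2->1, 3->12; deleted nodes 12; deleted edges (12,0,hold); added nodes 14; added edges (14,1,hold); result: nodes: 0:s, 1:s, 4:s, 5:s, 8:q1, 10:q2, 11:q3, 13:dot, 14:dot edges: (0,8,i); (0,11,i); (4,10,i); (5,8,i); (10,0,o); (10,1,o); (11,1,o); (13,0,hold); (14,1,hold)
step 2: rule r3; match: 0->11, 1->0, 2->1, 3->13; deleted nodes 13; deleted edges (13,0,hold); added nodes 15; added edges (15,1,hold); result: nodes: 0:s, 1:s, 4:s, 5:s, 8:q1, 10:q2, 11:q3, 14:dot, 15:dot edges: (0,8,i); (0,11,i); (4,10,i); (5,8,i); (10,0,o); (10,1,o); (11,1,o); (14,1,hold); (15,1,hold)
final:
nodes: 0:s, 1:s, 4:s, 5:s, 8:q1, 10:q2, 11:q3, 14:dot, 15:dot
edges: (0,8,i); (0,11,i); (4,10,i); (5,8,i); (10,0,o); (10,1,o); (11,1,o); (14,1,hold); (15,1,hold)


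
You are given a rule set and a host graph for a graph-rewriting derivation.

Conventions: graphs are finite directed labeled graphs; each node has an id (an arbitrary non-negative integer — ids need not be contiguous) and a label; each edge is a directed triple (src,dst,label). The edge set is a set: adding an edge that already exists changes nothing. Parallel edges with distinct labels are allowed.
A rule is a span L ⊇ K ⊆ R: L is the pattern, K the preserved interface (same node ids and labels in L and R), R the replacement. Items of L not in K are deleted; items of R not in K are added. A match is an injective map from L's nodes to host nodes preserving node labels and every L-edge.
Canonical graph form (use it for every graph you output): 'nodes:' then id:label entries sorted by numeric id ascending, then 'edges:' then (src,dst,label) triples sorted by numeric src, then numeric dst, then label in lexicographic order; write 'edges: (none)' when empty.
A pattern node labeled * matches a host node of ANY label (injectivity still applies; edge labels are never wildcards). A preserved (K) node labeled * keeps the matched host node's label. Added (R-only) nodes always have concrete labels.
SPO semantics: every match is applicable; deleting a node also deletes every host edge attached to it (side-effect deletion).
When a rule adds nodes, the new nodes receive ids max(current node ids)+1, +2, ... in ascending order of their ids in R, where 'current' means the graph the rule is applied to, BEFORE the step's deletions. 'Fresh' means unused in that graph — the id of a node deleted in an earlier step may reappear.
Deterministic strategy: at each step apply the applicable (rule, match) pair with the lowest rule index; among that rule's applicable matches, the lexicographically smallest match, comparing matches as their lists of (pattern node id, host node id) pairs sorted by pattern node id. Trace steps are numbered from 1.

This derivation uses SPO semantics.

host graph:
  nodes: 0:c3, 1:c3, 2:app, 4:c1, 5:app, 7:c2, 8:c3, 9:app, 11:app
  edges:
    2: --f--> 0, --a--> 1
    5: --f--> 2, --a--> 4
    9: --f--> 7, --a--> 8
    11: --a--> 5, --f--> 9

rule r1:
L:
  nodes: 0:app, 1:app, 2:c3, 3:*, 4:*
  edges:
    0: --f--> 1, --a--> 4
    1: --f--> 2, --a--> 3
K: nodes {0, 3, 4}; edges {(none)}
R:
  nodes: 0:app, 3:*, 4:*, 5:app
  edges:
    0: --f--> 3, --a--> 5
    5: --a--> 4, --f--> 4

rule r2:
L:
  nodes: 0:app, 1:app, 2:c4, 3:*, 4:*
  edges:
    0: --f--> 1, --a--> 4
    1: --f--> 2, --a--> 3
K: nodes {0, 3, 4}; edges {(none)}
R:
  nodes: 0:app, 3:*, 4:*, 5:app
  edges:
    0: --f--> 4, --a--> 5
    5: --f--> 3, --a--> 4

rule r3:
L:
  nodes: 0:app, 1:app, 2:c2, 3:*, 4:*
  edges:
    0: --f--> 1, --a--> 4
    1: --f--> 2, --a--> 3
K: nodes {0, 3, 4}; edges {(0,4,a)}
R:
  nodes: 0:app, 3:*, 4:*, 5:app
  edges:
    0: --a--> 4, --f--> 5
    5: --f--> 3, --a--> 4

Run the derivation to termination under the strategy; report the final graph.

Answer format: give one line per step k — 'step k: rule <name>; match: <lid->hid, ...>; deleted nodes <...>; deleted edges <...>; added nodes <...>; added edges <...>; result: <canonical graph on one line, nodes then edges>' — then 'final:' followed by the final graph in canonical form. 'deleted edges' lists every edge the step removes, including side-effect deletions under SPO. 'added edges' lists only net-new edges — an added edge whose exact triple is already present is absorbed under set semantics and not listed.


step 1: rule r1; match: 0->5, 1->2, 2->0, 3->1, 4->4; deleted nodes 0, 2; deleted edges (2,0,f); (2,1,a); (5,2,f); (5,4,a); added nodes 12; added edges (5,1,f); (5,12,a); (12,4,a); (12,4,f); result: nodes: 1:c3, 4:c1, 5:app, 7:c2, 8:c3, 9:app, 11:app, 12:app edges: (5,1,f); (5,12,a); (9,7,f); (9,8,a); (11,5,a); (11,9,f); (12,4,a); (12,4,f)
step 2: rule r3; match: 0->11, 1->9, 2->7, 3->8, 4->5; deleted nodes 7, 9; deleted edges (9,7,f); (9,8,a); (11,9,f); added nodes 13; added edges (11,13,f); (13,5,a); (13,8,f); result: nodes: 1:c3, 4:c1, 5:app, 8:c3, 11:app, 12:app, 13:app edges: (5,1,f); (5,12,a); (11,5,a); (11,13,f); (12,4,a); (12,4,f); (13,5,a); (13,8,f)
final:
nodes: 1:c3, 4:c1, 5:app, 8:c3, 11:app, 12:app, 13:app
edges: (5,1,f); (5,12,a); (11,5,a); (11,13,f); (12,4,a); (12,4,f); (13,5,a); (13,8,f)


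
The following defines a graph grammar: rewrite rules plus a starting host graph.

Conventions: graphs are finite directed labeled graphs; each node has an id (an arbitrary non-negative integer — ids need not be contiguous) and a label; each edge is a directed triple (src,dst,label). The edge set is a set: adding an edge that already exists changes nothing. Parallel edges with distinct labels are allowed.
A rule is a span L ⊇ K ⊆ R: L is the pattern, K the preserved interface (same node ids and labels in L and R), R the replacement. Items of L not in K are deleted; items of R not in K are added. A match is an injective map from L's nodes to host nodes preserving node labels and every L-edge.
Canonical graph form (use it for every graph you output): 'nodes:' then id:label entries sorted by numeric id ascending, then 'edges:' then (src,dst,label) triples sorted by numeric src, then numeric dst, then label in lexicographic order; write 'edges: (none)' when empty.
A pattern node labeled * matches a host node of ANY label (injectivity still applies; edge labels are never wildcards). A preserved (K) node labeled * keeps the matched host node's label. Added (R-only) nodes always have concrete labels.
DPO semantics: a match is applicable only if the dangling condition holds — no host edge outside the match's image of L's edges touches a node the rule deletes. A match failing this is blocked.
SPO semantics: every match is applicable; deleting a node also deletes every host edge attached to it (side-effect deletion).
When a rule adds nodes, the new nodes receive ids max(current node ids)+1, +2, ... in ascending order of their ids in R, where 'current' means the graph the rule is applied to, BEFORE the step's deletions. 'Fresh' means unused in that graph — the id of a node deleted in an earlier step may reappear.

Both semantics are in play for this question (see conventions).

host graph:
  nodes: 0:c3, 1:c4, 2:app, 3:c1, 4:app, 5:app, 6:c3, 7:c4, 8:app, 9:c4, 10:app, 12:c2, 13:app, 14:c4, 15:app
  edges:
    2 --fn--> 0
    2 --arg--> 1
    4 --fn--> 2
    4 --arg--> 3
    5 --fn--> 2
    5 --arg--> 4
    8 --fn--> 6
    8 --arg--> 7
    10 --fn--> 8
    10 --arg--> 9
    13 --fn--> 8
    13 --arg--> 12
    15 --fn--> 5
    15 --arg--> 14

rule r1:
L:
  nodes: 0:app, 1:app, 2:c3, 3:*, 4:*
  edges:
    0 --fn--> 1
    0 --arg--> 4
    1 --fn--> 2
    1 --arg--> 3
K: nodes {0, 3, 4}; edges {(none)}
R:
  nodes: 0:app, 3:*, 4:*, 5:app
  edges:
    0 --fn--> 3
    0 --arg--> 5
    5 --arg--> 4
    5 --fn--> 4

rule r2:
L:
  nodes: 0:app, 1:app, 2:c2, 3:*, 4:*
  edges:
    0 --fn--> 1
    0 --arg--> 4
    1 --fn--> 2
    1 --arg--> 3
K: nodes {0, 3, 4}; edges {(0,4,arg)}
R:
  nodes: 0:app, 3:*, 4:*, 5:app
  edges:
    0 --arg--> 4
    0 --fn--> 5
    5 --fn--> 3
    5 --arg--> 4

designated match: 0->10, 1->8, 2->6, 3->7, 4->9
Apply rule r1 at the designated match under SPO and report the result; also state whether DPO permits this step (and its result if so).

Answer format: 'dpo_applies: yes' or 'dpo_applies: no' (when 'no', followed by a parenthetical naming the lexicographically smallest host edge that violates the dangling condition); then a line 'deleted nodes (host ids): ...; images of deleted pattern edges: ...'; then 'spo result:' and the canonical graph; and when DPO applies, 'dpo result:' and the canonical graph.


dpo_applies: no
(the rule deletes node 8, which keeps host edge (13,8,fn) outside the match image — the dangling condition fails, DPO blocks; SPO proceeds and side-deletes such edges)
deleted nodes (host ids): 6, 8; images of deleted pattern edges: (8,6,fn); (8,7,arg); (10,8,fn); (10,9,arg)
spo result:
nodes: 0:c3, 1:c4, 2:app, 3:c1, 4:app, 5:app, 7:c4, 9:c4, 10:app, 12:c2, 13:app, 14:c4, 15:app, 16:app
edges: (2,0,fn); (2,1,arg); (4,2,fn); (4,3,arg); (5,2,fn); (5,4,arg); (10,7,fn); (10,16,arg); (13,12,arg); (15,5,fn); (15,14,arg); (16,9,arg); (16,9,fn)
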